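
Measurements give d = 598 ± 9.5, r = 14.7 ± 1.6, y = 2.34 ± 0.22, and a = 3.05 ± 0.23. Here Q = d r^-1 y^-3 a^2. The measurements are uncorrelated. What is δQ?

9.99

Each factor contributes (exponent × relative error)² to (δQ/Q)²:
  (1·δd/d)² = (1×0.0159)² = 0.000252;  (-1·δr/r)² = (-1×0.109)² = 0.0118;  (-3·δy/y)² = (-3×0.0940)² = 0.0796;  (2·δa/a)² = (2×0.0754)² = 0.0227
δQ/Q = √(0.114) = 0.338
Q = 29.5, so δQ = 0.338 × 29.5 = 9.99.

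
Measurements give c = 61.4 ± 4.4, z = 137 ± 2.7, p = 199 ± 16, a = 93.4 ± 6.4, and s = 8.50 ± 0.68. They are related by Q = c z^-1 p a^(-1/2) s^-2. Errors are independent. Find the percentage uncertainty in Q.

Q is a product of powers, so relative uncertainties combine in quadrature:
  (1·δc/c)² = (1×0.0717)² = 0.00514;  (-1·δz/z)² = (-1×0.0197)² = 0.000388;  (1·δp/p)² = (1×0.0804)² = 0.00646;  (−½·δa/a)² = (-0.5×0.0685)² = 0.00117;  (-2·δs/s)² = (-2×0.0800)² = 0.0256
δQ/Q = √(0.0388) = 0.197

19.7%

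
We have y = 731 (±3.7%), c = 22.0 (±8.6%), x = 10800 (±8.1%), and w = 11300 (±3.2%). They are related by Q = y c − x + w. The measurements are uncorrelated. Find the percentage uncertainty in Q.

10.7%

Let p = y·c = 16100. δp/p = √((1·δy/y)² + (1·δc/c)²) = √(0.00137 + 0.00740) = 0.0936, so δp = 1510.
Q = p − x + w: δQ = √(δp² + δx² + δw²) = √(2.27e+06 + 7.65e+05 + 1.31e+05) = 1780
Q = 16600, so δQ/Q = 1780/16600 = 0.107.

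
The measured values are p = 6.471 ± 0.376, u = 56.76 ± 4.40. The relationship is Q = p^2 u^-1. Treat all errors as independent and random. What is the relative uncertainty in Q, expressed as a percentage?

Q is a product of powers, so relative uncertainties combine in quadrature:
  (2·δp/p)² = (2×0.0581)² = 0.0135;  (-1·δu/u)² = (-1×0.0775)² = 0.00601
δQ/Q = √(0.0195) = 0.140

14.0%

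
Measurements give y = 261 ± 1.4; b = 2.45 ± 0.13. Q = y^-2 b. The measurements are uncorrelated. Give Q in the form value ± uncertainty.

(3.60 ± 0.195) × 10^-5

Since Q is a product/quotient, work with relative uncertainties:
  (-2·δy/y)² = (-2×0.00536)² = 0.000115;  (1·δb/b)² = (1×0.0531)² = 0.00282
δQ/Q = √(0.00293) = 0.0541
Q = 3.6e-05, so δQ = 0.0541 × 3.6e-05 = 1.95e-06.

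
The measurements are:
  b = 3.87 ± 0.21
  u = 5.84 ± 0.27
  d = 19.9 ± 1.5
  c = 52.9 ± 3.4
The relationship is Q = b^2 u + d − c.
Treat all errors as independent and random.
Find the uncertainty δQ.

Let p = b^2·u = 87.5. δp/p = √((2·δb/b)² + (1·δu/u)²) = √(0.0118 + 0.00214) = 0.118, so δp = 10.3.
Q = p + d − c: δQ = √(δp² + δd² + δc²) = √(106 + 2.25 + 11.6) = 11.0

11.0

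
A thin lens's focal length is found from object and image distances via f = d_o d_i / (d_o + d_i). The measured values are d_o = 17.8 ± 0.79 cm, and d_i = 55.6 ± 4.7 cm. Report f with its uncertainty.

∂f/∂d_o = (d_i/(d_o+d_i))² = 0.574;  ∂f/∂d_i = (d_o/(d_o+d_i))² = 0.0588
δf = √((∂f/∂d_o · δd_o)² + (∂f/∂d_i · δd_i)²) = √(0.205 + 0.0764) = 0.531 cm
f = 13.5 cm.

13.5 ± 0.531 cm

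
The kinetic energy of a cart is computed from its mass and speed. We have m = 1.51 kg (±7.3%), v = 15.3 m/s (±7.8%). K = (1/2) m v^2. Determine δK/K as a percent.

Each factor contributes (exponent × relative error)² to (δK/K)²:
  (1·δm/m)² = (1×0.0730)² = 0.00533;  (2·δv/v)² = (2×0.0780)² = 0.0243
δK/K = √(0.0297) = 0.172

17.2%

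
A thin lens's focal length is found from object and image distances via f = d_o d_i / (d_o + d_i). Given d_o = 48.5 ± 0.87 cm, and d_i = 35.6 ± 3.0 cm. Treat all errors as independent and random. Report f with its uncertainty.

∂f/∂d_o = (d_i/(d_o+d_i))² = 0.179;  ∂f/∂d_i = (d_o/(d_o+d_i))² = 0.333
δf = √((∂f/∂d_o · δd_o)² + (∂f/∂d_i · δd_i)²) = √(0.0243 + 0.995) = 1.01 cm
f = 20.5 cm.

20.5 ± 1.01 cm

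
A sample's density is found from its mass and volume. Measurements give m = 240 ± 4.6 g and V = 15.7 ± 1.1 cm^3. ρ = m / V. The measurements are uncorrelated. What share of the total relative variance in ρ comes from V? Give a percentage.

93.0%

(δρ/ρ)² = (1·δm/m)² + (-1·δV/V)²
  m term: (1×0.0192)² = 0.000367
  V term: (-1×0.0701)² = 0.00491
Total = 0.00528. Share from V = 0.00491/0.00528 = 0.930.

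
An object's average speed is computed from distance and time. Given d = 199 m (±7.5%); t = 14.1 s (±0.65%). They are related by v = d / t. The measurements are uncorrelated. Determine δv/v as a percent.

7.53%

Each factor contributes (exponent × relative error)² to (δv/v)²:
  (1·δd/d)² = (1×0.0750)² = 0.00562;  (-1·δt/t)² = (-1×0.00650)² = 4.23e-05
δv/v = √(0.00567) = 0.0753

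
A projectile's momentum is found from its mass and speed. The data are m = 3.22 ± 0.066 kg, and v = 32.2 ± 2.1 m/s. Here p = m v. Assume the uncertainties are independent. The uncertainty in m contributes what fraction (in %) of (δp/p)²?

(δp/p)² = (1·δm/m)² + (1·δv/v)²
  m term: (1×0.0205)² = 0.000420
  v term: (1×0.0652)² = 0.00425
Total = 0.00467. Share from m = 0.000420/0.00467 = 0.0899.

8.99%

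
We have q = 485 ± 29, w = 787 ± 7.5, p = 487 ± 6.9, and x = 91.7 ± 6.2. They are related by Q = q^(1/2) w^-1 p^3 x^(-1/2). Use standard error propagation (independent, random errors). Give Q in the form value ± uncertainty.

(3.38 ± 0.212) × 10^5

Q is a product of powers, so relative uncertainties combine in quadrature:
  (½·δq/q)² = (0.5×0.0598)² = 0.000894;  (-1·δw/w)² = (-1×0.00953)² = 9.08e-05;  (3·δp/p)² = (3×0.0142)² = 0.00181;  (−½·δx/x)² = (-0.5×0.0676)² = 0.00114
δQ/Q = √(0.00393) = 0.0627
Q = 3.38e+05, so δQ = 0.0627 × 3.38e+05 = 21200.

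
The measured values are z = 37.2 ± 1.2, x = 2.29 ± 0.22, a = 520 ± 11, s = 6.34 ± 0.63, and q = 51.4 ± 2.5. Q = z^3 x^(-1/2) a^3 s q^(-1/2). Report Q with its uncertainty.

(4.23 ± 0.684) × 10^12

Q is a product of powers, so relative uncertainties combine in quadrature:
  (3·δz/z)² = (3×0.0323)² = 0.00937;  (−½·δx/x)² = (-0.5×0.0961)² = 0.00231;  (3·δa/a)² = (3×0.0212)² = 0.00403;  (1·δs/s)² = (1×0.0994)² = 0.00987;  (−½·δq/q)² = (-0.5×0.0486)² = 0.000591
δQ/Q = √(0.0262) = 0.162
Q = 4.23e+12, so δQ = 0.162 × 4.23e+12 = 6.84e+11.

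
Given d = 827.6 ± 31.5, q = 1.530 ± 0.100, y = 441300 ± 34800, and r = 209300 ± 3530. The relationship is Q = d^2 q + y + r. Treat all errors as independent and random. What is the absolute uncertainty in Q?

1.11e+05

Let p = d^2·q = 1.048e+06. δp/p = √((2·δd/d)² + (1·δq/q)²) = √(0.00579 + 0.00427) = 0.100, so δp = 1.05e+05.
Q = p + y + r: δQ = √(δp² + δy² + δr²) = √(1.11e+10 + 1.21e+09 + 1.25e+07) = 1.11e+05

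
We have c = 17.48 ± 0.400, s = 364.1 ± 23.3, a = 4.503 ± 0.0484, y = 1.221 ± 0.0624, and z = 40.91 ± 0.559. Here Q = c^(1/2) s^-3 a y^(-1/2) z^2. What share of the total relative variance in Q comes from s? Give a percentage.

95.7%

(δQ/Q)² = (½·δc/c)² + (-3·δs/s)² + (1·δa/a)² + (−½·δy/y)² + (2·δz/z)²
  c term: (0.5×0.0229)² = 0.000131
  s term: (-3×0.0640)² = 0.0369
  a term: (1×0.0107)² = 0.000116
  y term: (-0.5×0.0511)² = 0.000653
  z term: (2×0.0137)² = 0.000747
Total = 0.0385. Share from s = 0.0369/0.0385 = 0.957.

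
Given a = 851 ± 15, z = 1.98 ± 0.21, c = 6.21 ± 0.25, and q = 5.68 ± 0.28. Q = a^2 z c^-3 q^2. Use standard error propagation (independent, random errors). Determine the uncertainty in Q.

Products/powers → add relative errors in quadrature, weighted by exponent:
  (2·δa/a)² = (2×0.0176)² = 0.00124;  (1·δz/z)² = (1×0.106)² = 0.0112;  (-3·δc/c)² = (-3×0.0403)² = 0.0146;  (2·δq/q)² = (2×0.0493)² = 0.00972
δQ/Q = √(0.0368) = 0.192
Q = 1.93e+05, so δQ = 0.192 × 1.93e+05 = 37100.

37100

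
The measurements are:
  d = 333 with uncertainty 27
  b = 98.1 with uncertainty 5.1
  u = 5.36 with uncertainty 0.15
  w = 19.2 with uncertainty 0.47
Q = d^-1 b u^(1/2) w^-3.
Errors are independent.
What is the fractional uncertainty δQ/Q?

Relative error in a monomial: (δQ/Q)² = Σ (nᵢ · δxᵢ/xᵢ)².
  (-1·δd/d)² = (-1×0.0811)² = 0.00657;  (1·δb/b)² = (1×0.0520)² = 0.00270;  (½·δu/u)² = (0.5×0.0280)² = 0.000196;  (-3·δw/w)² = (-3×0.0245)² = 0.00539
δQ/Q = √(0.0149) = 0.122

0.122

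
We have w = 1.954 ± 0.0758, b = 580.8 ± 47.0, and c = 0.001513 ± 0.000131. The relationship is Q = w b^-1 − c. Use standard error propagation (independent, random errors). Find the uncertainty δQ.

Let p = w·b^-1 = 0.003364. δp/p = √((1·δw/w)² + (-1·δb/b)²) = √(0.00150 + 0.00655) = 0.0897, so δp = 0.000302.
Q = p − c: δQ = √(δp² + δc²) = √(9.12e-08 + 1.72e-08) = 0.000329

0.000329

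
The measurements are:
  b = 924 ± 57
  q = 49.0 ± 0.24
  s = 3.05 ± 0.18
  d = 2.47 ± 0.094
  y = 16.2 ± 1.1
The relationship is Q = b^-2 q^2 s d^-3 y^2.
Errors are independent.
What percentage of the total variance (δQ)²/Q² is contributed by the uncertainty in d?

(δQ/Q)² = (-2·δb/b)² + (2·δq/q)² + (1·δs/s)² + (-3·δd/d)² + (2·δy/y)²
  b term: (-2×0.0617)² = 0.0152
  q term: (2×0.00490)² = 9.6e-05
  s term: (1×0.0590)² = 0.00348
  d term: (-3×0.0381)² = 0.0130
  y term: (2×0.0679)² = 0.0184
Total = 0.0503. Share from d = 0.0130/0.0503 = 0.259.

25.9%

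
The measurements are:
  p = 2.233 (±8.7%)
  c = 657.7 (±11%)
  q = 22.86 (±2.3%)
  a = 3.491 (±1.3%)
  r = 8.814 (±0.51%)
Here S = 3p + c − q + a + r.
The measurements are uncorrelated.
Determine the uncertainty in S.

For a sum/difference, combine absolute errors in quadrature:
  (3·δp)² = 0.340;  (δc)² = 5230;  (δq)² = 0.276;  (δa)² = 0.00206;  (δr)² = 0.00202
δS = √(5230) = 72.4

72.4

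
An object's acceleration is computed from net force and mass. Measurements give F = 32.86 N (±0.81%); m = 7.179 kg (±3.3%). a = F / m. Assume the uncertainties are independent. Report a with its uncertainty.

Since a is a product/quotient, work with relative uncertainties:
  (1·δF/F)² = (1×0.00810)² = 6.56e-05;  (-1·δm/m)² = (-1×0.0330)² = 0.00109
δa/a = √(0.00115) = 0.0340
a = 4.577 m/s^2, so δa = 0.0340 × 4.577 = 0.156 m/s^2.

4.577 ± 0.156 m/s^2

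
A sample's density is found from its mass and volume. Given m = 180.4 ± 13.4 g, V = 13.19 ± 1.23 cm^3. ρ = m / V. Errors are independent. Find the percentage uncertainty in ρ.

11.9%

Relative error in a monomial: (δρ/ρ)² = Σ (nᵢ · δxᵢ/xᵢ)².
  (1·δm/m)² = (1×0.0743)² = 0.00552;  (-1·δV/V)² = (-1×0.0933)² = 0.00870
δρ/ρ = √(0.0142) = 0.119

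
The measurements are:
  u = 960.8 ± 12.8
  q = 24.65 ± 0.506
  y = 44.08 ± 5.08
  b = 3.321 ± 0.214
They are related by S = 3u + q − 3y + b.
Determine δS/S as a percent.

Sums and differences: (δS)² = Σ (cᵢ δxᵢ)².
  (3·δu)² = 1470;  (δq)² = 0.256;  (3·δy)² = 232;  (δb)² = 0.0458
δS = √(1710) = 41.3
S = 2778, so δS/S = 41.3/2778 = 0.0149.

1.49%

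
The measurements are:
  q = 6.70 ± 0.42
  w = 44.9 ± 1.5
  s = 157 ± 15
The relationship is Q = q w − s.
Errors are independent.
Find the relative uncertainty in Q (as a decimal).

Let p = q·w = 301. δp/p = √((1·δq/q)² + (1·δw/w)²) = √(0.00393 + 0.00112) = 0.0710, so δp = 21.4.
Q = p − s: δQ = √(δp² + δs²) = √(457 + 225) = 26.1
Q = 144, so δQ/Q = 26.1/144 = 0.182.

0.182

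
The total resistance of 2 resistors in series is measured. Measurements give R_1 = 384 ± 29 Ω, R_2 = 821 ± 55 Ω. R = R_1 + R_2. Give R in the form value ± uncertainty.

Sums and differences: (δR)² = Σ (cᵢ δxᵢ)².
  (δR_1)² = 841;  (δR_2)² = 3020
δR = √(3870) = 62.2 Ω
R = 1200 Ω.

1200 ± 62.2 Ω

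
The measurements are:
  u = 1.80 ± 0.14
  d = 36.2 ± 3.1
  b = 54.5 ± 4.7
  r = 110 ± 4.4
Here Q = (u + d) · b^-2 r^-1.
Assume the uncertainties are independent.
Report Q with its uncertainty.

(1.16 ± 0.227) × 10^-4

Let w = u + d = 38.0. δw = √(δu² + δd²) = √(0.0196 + 9.61) = 3.10, so δw/w = 0.0817.
Q is then a monomial in w, b, r:
δQ/Q = √((δw/w)² + (-2·δb/b)² + (-1·δr/r)²) = √(0.00667 + 0.0297 + 0.00160) = 0.195
Q = 0.000116, so δQ = 0.195 × 0.000116 = 2.27e-05.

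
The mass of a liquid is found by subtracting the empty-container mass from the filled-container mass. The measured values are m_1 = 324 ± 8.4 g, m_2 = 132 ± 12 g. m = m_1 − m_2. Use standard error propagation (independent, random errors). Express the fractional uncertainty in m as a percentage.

Absolute uncertainties add in quadrature for a linear combination:
  (δm_1)² = 70.6;  (δm_2)² = 144
δm = √(215) = 14.6 g
m = 192 g, so δm/m = 14.6/192 = 0.0763.

7.63%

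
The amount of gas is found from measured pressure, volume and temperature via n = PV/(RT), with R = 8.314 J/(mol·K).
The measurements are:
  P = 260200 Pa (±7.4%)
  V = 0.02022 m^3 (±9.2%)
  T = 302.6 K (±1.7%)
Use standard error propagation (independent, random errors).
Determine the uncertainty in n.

Relative error in a monomial: (δn/n)² = Σ (nᵢ · δxᵢ/xᵢ)².
  (1·δP/P)² = (1×0.0740)² = 0.00548;  (1·δV/V)² = (1×0.0920)² = 0.00846;  (-1·δT/T)² = (-1×0.0170)² = 0.000289
δn/n = √(0.0142) = 0.119
n = 2.091 mol, so δn = 0.119 × 2.091 = 0.249 mol.

0.249 mol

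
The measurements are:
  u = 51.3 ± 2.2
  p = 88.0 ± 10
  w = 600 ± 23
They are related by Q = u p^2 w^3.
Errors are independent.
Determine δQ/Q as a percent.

25.8%

Q is a product of powers, so relative uncertainties combine in quadrature:
  (1·δu/u)² = (1×0.0429)² = 0.00184;  (2·δp/p)² = (2×0.114)² = 0.0517;  (3·δw/w)² = (3×0.0383)² = 0.0132
δQ/Q = √(0.0667) = 0.258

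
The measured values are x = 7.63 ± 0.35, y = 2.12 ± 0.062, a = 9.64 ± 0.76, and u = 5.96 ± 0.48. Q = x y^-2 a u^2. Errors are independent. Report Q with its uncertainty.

Each factor contributes (exponent × relative error)² to (δQ/Q)²:
  (1·δx/x)² = (1×0.0459)² = 0.00210;  (-2·δy/y)² = (-2×0.0292)² = 0.00342;  (1·δa/a)² = (1×0.0788)² = 0.00622;  (2·δu/u)² = (2×0.0805)² = 0.0259
δQ/Q = √(0.0377) = 0.194
Q = 581, so δQ = 0.194 × 581 = 113.

581 ± 113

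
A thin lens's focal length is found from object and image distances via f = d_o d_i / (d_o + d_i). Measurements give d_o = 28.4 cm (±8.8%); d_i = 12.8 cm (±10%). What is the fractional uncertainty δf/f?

∂f/∂d_o = (d_i/(d_o+d_i))² = 0.0965;  ∂f/∂d_i = (d_o/(d_o+d_i))² = 0.475
δf = √((∂f/∂d_o · δd_o)² + (∂f/∂d_i · δd_i)²) = √(0.0582 + 0.370) = 0.654 cm
f = 8.82 cm, so δf/f = 0.654/8.82 = 0.0742.

0.0742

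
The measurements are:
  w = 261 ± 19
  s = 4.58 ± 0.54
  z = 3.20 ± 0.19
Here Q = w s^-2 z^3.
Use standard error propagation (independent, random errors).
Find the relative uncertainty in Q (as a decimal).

For a monomial Q ∝ w, s^-2, z^3, fractional errors add in quadrature:
  (1·δw/w)² = (1×0.0728)² = 0.00530;  (-2·δs/s)² = (-2×0.118)² = 0.0556;  (3·δz/z)² = (3×0.0594)² = 0.0317
δQ/Q = √(0.0926) = 0.304

0.304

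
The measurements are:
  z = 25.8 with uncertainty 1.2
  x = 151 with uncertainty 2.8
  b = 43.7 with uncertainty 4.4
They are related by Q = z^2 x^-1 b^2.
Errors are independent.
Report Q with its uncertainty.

8420 ± 1870

Each factor contributes (exponent × relative error)² to (δQ/Q)²:
  (2·δz/z)² = (2×0.0465)² = 0.00865;  (-1·δx/x)² = (-1×0.0185)² = 0.000344;  (2·δb/b)² = (2×0.101)² = 0.0406
δQ/Q = √(0.0495) = 0.223
Q = 8420, so δQ = 0.223 × 8420 = 1870.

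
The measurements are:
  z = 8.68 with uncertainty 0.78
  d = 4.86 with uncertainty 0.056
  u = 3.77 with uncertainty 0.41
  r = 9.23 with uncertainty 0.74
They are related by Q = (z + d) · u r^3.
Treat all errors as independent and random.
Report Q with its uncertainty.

40100 ± 10800

Let w = z + d = 13.5. δw = √(δz² + δd²) = √(0.608 + 0.00314) = 0.782, so δw/w = 0.0578.
Q is then a monomial in w, u, r:
δQ/Q = √((δw/w)² + (1·δu/u)² + (3·δr/r)²) = √(0.00334 + 0.0118 + 0.0578) = 0.270
Q = 40100, so δQ = 0.270 × 40100 = 10800.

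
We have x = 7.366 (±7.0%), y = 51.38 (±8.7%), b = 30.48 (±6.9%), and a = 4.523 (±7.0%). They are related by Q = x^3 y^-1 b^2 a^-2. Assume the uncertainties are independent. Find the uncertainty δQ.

106

Each factor contributes (exponent × relative error)² to (δQ/Q)²:
  (3·δx/x)² = (3×0.0700)² = 0.0441;  (-1·δy/y)² = (-1×0.0870)² = 0.00757;  (2·δb/b)² = (2×0.0690)² = 0.0190;  (-2·δa/a)² = (-2×0.0700)² = 0.0196
δQ/Q = √(0.0903) = 0.301
Q = 353.2, so δQ = 0.301 × 353.2 = 106.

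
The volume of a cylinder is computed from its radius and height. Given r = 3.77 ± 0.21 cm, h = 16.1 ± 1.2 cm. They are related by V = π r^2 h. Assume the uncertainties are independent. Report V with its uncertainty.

Each factor contributes (exponent × relative error)² to (δV/V)²:
  (2·δr/r)² = (2×0.0557)² = 0.0124;  (1·δh/h)² = (1×0.0745)² = 0.00556
δV/V = √(0.0180) = 0.134
V = 719 cm^3, so δV = 0.134 × 719 = 96.4 cm^3.

719 ± 96.4 cm^3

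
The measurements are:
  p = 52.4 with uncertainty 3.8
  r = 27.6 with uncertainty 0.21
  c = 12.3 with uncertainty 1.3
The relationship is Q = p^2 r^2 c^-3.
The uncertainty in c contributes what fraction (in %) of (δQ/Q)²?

(δQ/Q)² = (2·δp/p)² + (2·δr/r)² + (-3·δc/c)²
  p term: (2×0.0725)² = 0.0210
  r term: (2×0.00761)² = 0.000232
  c term: (-3×0.106)² = 0.101
Total = 0.122. Share from c = 0.101/0.122 = 0.825.

82.5%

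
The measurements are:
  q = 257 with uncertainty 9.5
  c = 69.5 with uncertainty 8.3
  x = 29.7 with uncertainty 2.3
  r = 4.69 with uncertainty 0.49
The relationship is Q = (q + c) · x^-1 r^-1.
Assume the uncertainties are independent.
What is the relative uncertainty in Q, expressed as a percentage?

13.6%

Let u = q + c = 326. δu = √(δq² + δc²) = √(90.2 + 68.9) = 12.6, so δu/u = 0.0386.
Q is then a monomial in u, x, r:
δQ/Q = √((δu/u)² + (-1·δx/x)² + (-1·δr/r)²) = √(0.00149 + 0.00600 + 0.0109) = 0.136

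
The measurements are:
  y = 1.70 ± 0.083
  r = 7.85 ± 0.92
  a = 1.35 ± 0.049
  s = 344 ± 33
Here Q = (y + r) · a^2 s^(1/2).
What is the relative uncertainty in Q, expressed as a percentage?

Let u = y + r = 9.55. δu = √(δy² + δr²) = √(0.00689 + 0.846) = 0.924, so δu/u = 0.0967.
Q is then a monomial in u, a, s:
δQ/Q = √((δu/u)² + (2·δa/a)² + (½·δs/s)²) = √(0.00936 + 0.00527 + 0.00230) = 0.130

13.0%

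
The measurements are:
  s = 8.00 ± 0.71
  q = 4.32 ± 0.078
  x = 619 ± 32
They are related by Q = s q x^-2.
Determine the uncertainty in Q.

For a monomial Q ∝ s, q, x^-2, fractional errors add in quadrature:
  (1·δs/s)² = (1×0.0887)² = 0.00788;  (1·δq/q)² = (1×0.0181)² = 0.000326;  (-2·δx/x)² = (-2×0.0517)² = 0.0107
δQ/Q = √(0.0189) = 0.137
Q = 9.02e-05, so δQ = 0.137 × 9.02e-05 = 1.24e-05.

1.24e-05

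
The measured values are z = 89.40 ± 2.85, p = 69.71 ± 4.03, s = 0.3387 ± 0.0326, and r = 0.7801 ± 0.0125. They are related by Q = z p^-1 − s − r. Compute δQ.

Let w = z·p^-1 = 1.282. δw/w = √((1·δz/z)² + (-1·δp/p)²) = √(0.00102 + 0.00334) = 0.0660, so δw = 0.0847.
Q = w − s − r: δQ = √(δw² + δs² + δr²) = √(0.00717 + 0.00106 + 0.000156) = 0.0916

0.0916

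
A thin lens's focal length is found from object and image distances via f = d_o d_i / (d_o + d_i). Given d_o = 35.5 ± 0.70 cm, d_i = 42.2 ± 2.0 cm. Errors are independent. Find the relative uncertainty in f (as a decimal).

∂f/∂d_o = (d_i/(d_o+d_i))² = 0.295;  ∂f/∂d_i = (d_o/(d_o+d_i))² = 0.209
δf = √((∂f/∂d_o · δd_o)² + (∂f/∂d_i · δd_i)²) = √(0.0426 + 0.174) = 0.466 cm
f = 19.3 cm, so δf/f = 0.466/19.3 = 0.0242.

0.0242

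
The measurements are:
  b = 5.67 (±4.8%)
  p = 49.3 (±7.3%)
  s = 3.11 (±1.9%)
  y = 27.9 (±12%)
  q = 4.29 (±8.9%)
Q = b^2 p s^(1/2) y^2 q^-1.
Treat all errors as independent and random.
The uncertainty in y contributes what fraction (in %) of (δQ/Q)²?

71.9%

(δQ/Q)² = (2·δb/b)² + (1·δp/p)² + (½·δs/s)² + (2·δy/y)² + (-1·δq/q)²
  b term: (2×0.0480)² = 0.00922
  p term: (1×0.0730)² = 0.00533
  s term: (0.5×0.0190)² = 9.02e-05
  y term: (2×0.120)² = 0.0576
  q term: (-1×0.0890)² = 0.00792
Total = 0.0802. Share from y = 0.0576/0.0802 = 0.719.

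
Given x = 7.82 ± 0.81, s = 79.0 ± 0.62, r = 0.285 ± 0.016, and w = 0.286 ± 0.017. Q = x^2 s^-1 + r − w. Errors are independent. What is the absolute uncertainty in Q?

Let p = x^2·s^-1 = 0.774. δp/p = √((2·δx/x)² + (-1·δs/s)²) = √(0.0429 + 6.16e-05) = 0.207, so δp = 0.160.
Q = p + r − w: δQ = √(δp² + δr² + δw²) = √(0.0258 + 0.000256 + 0.000289) = 0.162

0.162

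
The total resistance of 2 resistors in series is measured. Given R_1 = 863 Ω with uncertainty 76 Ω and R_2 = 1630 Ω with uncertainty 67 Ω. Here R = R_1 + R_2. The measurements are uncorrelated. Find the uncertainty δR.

101 Ω

Sums and differences: (δR)² = Σ (cᵢ δxᵢ)².
  (δR_1)² = 5780;  (δR_2)² = 4490
δR = √(10300) = 101 Ω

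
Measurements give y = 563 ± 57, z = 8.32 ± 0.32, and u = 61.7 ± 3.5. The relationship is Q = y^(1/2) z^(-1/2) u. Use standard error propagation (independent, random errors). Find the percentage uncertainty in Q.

7.84%

Relative error in a monomial: (δQ/Q)² = Σ (nᵢ · δxᵢ/xᵢ)².
  (½·δy/y)² = (0.5×0.101)² = 0.00256;  (−½·δz/z)² = (-0.5×0.0385)² = 0.000370;  (1·δu/u)² = (1×0.0567)² = 0.00322
δQ/Q = √(0.00615) = 0.0784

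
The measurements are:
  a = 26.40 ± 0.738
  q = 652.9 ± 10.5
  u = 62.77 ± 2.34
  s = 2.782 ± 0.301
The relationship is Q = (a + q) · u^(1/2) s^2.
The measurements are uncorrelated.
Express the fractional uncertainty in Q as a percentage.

Let w = a + q = 679.3. δw = √(δa² + δq²) = √(0.545 + 110) = 10.5, so δw/w = 0.0155.
Q is then a monomial in w, u, s:
δQ/Q = √((δw/w)² + (½·δu/u)² + (2·δs/s)²) = √(0.000240 + 0.000347 + 0.0468) = 0.218

21.8%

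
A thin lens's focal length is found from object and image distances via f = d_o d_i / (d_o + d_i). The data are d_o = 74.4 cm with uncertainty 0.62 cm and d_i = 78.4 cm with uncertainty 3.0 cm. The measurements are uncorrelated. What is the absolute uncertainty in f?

0.730 cm

∂f/∂d_o = (d_i/(d_o+d_i))² = 0.263;  ∂f/∂d_i = (d_o/(d_o+d_i))² = 0.237
δf = √((∂f/∂d_o · δd_o)² + (∂f/∂d_i · δd_i)²) = √(0.0266 + 0.506) = 0.730 cm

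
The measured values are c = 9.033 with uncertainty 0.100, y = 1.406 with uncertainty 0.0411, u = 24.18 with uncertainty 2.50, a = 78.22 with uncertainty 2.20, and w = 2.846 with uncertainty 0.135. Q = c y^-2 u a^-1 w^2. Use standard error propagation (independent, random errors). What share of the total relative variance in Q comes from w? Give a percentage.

(δQ/Q)² = (1·δc/c)² + (-2·δy/y)² + (1·δu/u)² + (-1·δa/a)² + (2·δw/w)²
  c term: (1×0.0111)² = 0.000123
  y term: (-2×0.0292)² = 0.00342
  u term: (1×0.103)² = 0.0107
  a term: (-1×0.0281)² = 0.000791
  w term: (2×0.0474)² = 0.00900
Total = 0.0240. Share from w = 0.00900/0.0240 = 0.375.

37.5%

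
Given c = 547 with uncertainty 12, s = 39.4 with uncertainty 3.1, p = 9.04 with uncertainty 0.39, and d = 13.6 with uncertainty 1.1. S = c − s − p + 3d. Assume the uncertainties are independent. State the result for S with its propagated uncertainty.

Absolute uncertainties add in quadrature for a linear combination:
  (δc)² = 144;  (δs)² = 9.61;  (δp)² = 0.152;  (3·δd)² = 10.9
δS = √(165) = 12.8
S = 539.

539 ± 12.8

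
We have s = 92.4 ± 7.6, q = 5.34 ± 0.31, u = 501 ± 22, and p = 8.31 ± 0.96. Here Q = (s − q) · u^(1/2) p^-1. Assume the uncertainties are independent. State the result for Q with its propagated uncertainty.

Let w = s − q = 87.1. δw = √(δs² + δq²) = √(57.8 + 0.0961) = 7.61, so δw/w = 0.0874.
Q is then a monomial in w, u, p:
δQ/Q = √((δw/w)² + (½·δu/u)² + (-1·δp/p)²) = √(0.00763 + 0.000482 + 0.0133) = 0.146
Q = 234, so δQ = 0.146 × 234 = 34.4.

234 ± 34.4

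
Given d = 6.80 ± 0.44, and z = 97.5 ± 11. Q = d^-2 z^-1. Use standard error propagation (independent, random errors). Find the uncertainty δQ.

3.81e-05

Each factor contributes (exponent × relative error)² to (δQ/Q)²:
  (-2·δd/d)² = (-2×0.0647)² = 0.0167;  (-1·δz/z)² = (-1×0.113)² = 0.0127
δQ/Q = √(0.0295) = 0.172
Q = 0.000222, so δQ = 0.172 × 0.000222 = 3.81e-05.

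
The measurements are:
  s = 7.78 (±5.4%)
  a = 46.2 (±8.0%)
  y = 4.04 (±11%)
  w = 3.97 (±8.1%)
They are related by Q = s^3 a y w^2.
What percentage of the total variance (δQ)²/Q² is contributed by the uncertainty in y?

(δQ/Q)² = (3·δs/s)² + (1·δa/a)² + (1·δy/y)² + (2·δw/w)²
  s term: (3×0.0540)² = 0.0262
  a term: (1×0.0800)² = 0.00640
  y term: (1×0.110)² = 0.0121
  w term: (2×0.0810)² = 0.0262
Total = 0.0710. Share from y = 0.0121/0.0710 = 0.170.

17.0%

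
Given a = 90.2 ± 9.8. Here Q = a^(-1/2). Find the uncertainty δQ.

Q ∝ a^(-1/2), so δQ/Q = |−½| · δa/a = 0.5 × 0.109 = 0.0543.
Q = 0.105, so δQ = 0.0543 × 0.105 = 0.00572.

0.00572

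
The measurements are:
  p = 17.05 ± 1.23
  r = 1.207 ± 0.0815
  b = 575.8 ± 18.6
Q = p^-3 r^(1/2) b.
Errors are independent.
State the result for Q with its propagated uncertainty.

0.1276 ± 0.0283

Since Q is a product/quotient, work with relative uncertainties:
  (-3·δp/p)² = (-3×0.0721)² = 0.0468;  (½·δr/r)² = (0.5×0.0675)² = 0.00114;  (1·δb/b)² = (1×0.0323)² = 0.00104
δQ/Q = √(0.0490) = 0.221
Q = 0.1276, so δQ = 0.221 × 0.1276 = 0.0283.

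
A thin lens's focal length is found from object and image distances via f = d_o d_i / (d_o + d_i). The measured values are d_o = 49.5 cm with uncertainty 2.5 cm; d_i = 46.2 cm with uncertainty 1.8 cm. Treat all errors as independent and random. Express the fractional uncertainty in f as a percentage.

3.16%

∂f/∂d_o = (d_i/(d_o+d_i))² = 0.233;  ∂f/∂d_i = (d_o/(d_o+d_i))² = 0.268
δf = √((∂f/∂d_o · δd_o)² + (∂f/∂d_i · δd_i)²) = √(0.339 + 0.232) = 0.756 cm
f = 23.9 cm, so δf/f = 0.756/23.9 = 0.0316.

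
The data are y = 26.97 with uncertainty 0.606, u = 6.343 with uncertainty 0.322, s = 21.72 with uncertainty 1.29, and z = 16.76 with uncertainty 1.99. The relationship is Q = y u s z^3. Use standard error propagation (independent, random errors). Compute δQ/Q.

0.365

Q is a product of powers, so relative uncertainties combine in quadrature:
  (1·δy/y)² = (1×0.0225)² = 0.000505;  (1·δu/u)² = (1×0.0508)² = 0.00258;  (1·δs/s)² = (1×0.0594)² = 0.00353;  (3·δz/z)² = (3×0.119)² = 0.127
δQ/Q = √(0.133) = 0.365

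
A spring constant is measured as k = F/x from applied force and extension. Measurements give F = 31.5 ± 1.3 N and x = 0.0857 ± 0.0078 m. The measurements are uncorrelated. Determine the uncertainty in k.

36.7 N/m

Since k is a product/quotient, work with relative uncertainties:
  (1·δF/F)² = (1×0.0413)² = 0.00170;  (-1·δx/x)² = (-1×0.0910)² = 0.00828
δk/k = √(0.00999) = 0.0999
k = 368 N/m, so δk = 0.0999 × 368 = 36.7 N/m.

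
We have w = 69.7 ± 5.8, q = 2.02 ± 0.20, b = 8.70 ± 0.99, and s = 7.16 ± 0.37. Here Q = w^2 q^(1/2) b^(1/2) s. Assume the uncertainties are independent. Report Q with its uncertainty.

Since Q is a product/quotient, work with relative uncertainties:
  (2·δw/w)² = (2×0.0832)² = 0.0277;  (½·δq/q)² = (0.5×0.0990)² = 0.00245;  (½·δb/b)² = (0.5×0.114)² = 0.00324;  (1·δs/s)² = (1×0.0517)² = 0.00267
δQ/Q = √(0.0361) = 0.190
Q = 1.46e+05, so δQ = 0.190 × 1.46e+05 = 27700.

(1.46 ± 0.277) × 10^5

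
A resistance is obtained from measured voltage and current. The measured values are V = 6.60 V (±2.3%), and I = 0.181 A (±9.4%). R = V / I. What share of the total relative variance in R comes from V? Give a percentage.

(δR/R)² = (1·δV/V)² + (-1·δI/I)²
  V term: (1×0.0230)² = 0.000529
  I term: (-1×0.0940)² = 0.00884
Total = 0.00936. Share from V = 0.000529/0.00936 = 0.0565.

5.65%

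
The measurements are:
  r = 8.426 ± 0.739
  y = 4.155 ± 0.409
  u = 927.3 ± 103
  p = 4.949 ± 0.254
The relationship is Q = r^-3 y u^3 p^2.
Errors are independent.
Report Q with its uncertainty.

(1.356 ± 0.607) × 10^8

Relative error in a monomial: (δQ/Q)² = Σ (nᵢ · δxᵢ/xᵢ)².
  (-3·δr/r)² = (-3×0.0877)² = 0.0692;  (1·δy/y)² = (1×0.0984)² = 0.00969;  (3·δu/u)² = (3×0.111)² = 0.111;  (2·δp/p)² = (2×0.0513)² = 0.0105
δQ/Q = √(0.200) = 0.448
Q = 1.356e+08, so δQ = 0.448 × 1.356e+08 = 6.07e+07.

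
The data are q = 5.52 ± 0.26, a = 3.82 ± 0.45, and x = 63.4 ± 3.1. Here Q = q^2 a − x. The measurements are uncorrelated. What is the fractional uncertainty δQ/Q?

0.336

Let p = q^2·a = 116. δp/p = √((2·δq/q)² + (1·δa/a)²) = √(0.00887 + 0.0139) = 0.151, so δp = 17.6.
Q = p − x: δQ = √(δp² + δx²) = √(308 + 9.61) = 17.8
Q = 53.0, so δQ/Q = 17.8/53.0 = 0.336.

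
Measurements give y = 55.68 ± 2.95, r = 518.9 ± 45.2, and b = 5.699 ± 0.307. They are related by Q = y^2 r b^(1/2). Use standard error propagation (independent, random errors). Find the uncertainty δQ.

Products/powers → add relative errors in quadrature, weighted by exponent:
  (2·δy/y)² = (2×0.0530)² = 0.0112;  (1·δr/r)² = (1×0.0871)² = 0.00759;  (½·δb/b)² = (0.5×0.0539)² = 0.000725
δQ/Q = √(0.0195) = 0.140
Q = 3.84e+06, so δQ = 0.140 × 3.84e+06 = 5.37e+05.

5.37e+05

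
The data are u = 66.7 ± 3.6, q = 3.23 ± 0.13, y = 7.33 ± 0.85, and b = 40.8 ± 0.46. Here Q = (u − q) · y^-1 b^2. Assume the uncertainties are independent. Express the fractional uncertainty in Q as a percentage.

13.1%

Let w = u − q = 63.5. δw = √(δu² + δq²) = √(13.0 + 0.0169) = 3.60, so δw/w = 0.0568.
Q is then a monomial in w, y, b:
δQ/Q = √((δw/w)² + (-1·δy/y)² + (2·δb/b)²) = √(0.00322 + 0.0134 + 0.000508) = 0.131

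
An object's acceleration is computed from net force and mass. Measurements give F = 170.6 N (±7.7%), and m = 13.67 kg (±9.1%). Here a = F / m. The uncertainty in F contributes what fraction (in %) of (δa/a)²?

41.7%

(δa/a)² = (1·δF/F)² + (-1·δm/m)²
  F term: (1×0.0770)² = 0.00593
  m term: (-1×0.0910)² = 0.00828
Total = 0.0142. Share from F = 0.00593/0.0142 = 0.417.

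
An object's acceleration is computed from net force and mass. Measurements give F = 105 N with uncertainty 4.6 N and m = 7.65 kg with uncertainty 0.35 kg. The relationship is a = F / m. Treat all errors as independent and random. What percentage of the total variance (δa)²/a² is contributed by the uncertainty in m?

52.2%

(δa/a)² = (1·δF/F)² + (-1·δm/m)²
  F term: (1×0.0438)² = 0.00192
  m term: (-1×0.0458)² = 0.00209
Total = 0.00401. Share from m = 0.00209/0.00401 = 0.522.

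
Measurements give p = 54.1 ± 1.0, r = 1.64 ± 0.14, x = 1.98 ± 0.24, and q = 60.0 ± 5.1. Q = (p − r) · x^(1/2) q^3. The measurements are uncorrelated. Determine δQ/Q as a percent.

Let u = p − r = 52.5. δu = √(δp² + δr²) = √(1.00 + 0.0196) = 1.01, so δu/u = 0.0192.
Q is then a monomial in u, x, q:
δQ/Q = √((δu/u)² + (½·δx/x)² + (3·δq/q)²) = √(0.000370 + 0.00367 + 0.0650) = 0.263

26.3%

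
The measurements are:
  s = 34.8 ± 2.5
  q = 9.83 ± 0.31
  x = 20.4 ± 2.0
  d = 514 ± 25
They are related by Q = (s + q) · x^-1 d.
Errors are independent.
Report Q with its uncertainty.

Let u = s + q = 44.6. δu = √(δs² + δq²) = √(6.25 + 0.0961) = 2.52, so δu/u = 0.0564.
Q is then a monomial in u, x, d:
δQ/Q = √((δu/u)² + (-1·δx/x)² + (1·δd/d)²) = √(0.00319 + 0.00961 + 0.00237) = 0.123
Q = 1120, so δQ = 0.123 × 1120 = 138.

1120 ± 138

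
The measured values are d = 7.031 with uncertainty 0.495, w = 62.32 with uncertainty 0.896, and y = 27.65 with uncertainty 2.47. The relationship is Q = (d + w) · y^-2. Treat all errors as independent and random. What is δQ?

0.0163

Let u = d + w = 69.35. δu = √(δd² + δw²) = √(0.245 + 0.803) = 1.02, so δu/u = 0.0148.
Q is then a monomial in u, y:
δQ/Q = √((δu/u)² + (-2·δy/y)²) = √(0.000218 + 0.0319) = 0.179
Q = 0.09071, so δQ = 0.179 × 0.09071 = 0.0163.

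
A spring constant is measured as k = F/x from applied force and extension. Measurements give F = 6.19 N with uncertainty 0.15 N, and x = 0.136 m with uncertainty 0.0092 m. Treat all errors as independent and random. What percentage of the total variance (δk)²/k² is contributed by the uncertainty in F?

(δk/k)² = (1·δF/F)² + (-1·δx/x)²
  F term: (1×0.0242)² = 0.000587
  x term: (-1×0.0676)² = 0.00458
Total = 0.00516. Share from F = 0.000587/0.00516 = 0.114.

11.4%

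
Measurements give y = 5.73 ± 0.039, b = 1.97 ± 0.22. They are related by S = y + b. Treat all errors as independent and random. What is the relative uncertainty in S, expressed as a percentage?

2.90%

Each term contributes (cᵢ δxᵢ)² to (δS)²:
  (δy)² = 0.00152;  (δb)² = 0.0484
δS = √(0.0499) = 0.223
S = 7.70, so δS/S = 0.223/7.70 = 0.0290.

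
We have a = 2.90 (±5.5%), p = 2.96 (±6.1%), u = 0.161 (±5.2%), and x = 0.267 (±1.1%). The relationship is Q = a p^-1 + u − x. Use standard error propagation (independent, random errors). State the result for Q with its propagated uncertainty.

0.874 ± 0.0810

Let w = a·p^-1 = 0.980. δw/w = √((1·δa/a)² + (-1·δp/p)²) = √(0.00302 + 0.00372) = 0.0821, so δw = 0.0805.
Q = w + u − x: δQ = √(δw² + δu² + δx²) = √(0.00648 + 7.01e-05 + 8.63e-06) = 0.0810
Q = 0.874.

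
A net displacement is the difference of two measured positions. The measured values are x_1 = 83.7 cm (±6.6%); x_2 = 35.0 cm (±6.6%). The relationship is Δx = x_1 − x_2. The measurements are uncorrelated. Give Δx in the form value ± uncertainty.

Absolute uncertainties add in quadrature for a linear combination:
  (δx_1)² = 30.5;  (δx_2)² = 5.34
δΔx = √(35.9) = 5.99 cm
Δx = 48.7 cm.

48.7 ± 5.99 cm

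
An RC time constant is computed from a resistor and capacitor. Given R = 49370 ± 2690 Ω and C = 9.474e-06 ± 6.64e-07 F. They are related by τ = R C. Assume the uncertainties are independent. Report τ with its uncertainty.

0.4677 ± 0.0415 s

Since τ is a product/quotient, work with relative uncertainties:
  (1·δR/R)² = (1×0.0545)² = 0.00297;  (1·δC/C)² = (1×0.0701)² = 0.00491
δτ/τ = √(0.00788) = 0.0888
τ = 0.4677 s, so δτ = 0.0888 × 0.4677 = 0.0415 s.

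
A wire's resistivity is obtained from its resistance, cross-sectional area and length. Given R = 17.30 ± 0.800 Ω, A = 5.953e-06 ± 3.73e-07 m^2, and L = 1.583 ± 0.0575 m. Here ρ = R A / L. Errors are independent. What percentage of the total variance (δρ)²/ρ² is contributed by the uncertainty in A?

53.2%

(δρ/ρ)² = (1·δR/R)² + (1·δA/A)² + (-1·δL/L)²
  R term: (1×0.0462)² = 0.00214
  A term: (1×0.0627)² = 0.00393
  L term: (-1×0.0363)² = 0.00132
Total = 0.00738. Share from A = 0.00393/0.00738 = 0.532.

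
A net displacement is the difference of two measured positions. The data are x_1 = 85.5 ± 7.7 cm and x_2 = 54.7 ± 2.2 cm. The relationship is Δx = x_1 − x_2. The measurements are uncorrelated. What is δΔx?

8.01 cm

Absolute uncertainties add in quadrature for a linear combination:
  (δx_1)² = 59.3;  (δx_2)² = 4.84
δΔx = √(64.1) = 8.01 cm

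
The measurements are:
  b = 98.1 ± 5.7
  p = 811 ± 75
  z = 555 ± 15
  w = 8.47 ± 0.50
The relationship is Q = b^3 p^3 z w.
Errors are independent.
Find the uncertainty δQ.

7.91e+17

Q is a product of powers, so relative uncertainties combine in quadrature:
  (3·δb/b)² = (3×0.0581)² = 0.0304;  (3·δp/p)² = (3×0.0925)² = 0.0770;  (1·δz/z)² = (1×0.0270)² = 0.000730;  (1·δw/w)² = (1×0.0590)² = 0.00348
δQ/Q = √(0.112) = 0.334
Q = 2.37e+18, so δQ = 0.334 × 2.37e+18 = 7.91e+17.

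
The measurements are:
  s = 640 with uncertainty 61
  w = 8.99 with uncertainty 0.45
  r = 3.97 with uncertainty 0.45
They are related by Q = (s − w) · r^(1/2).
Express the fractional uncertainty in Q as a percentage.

Let u = s − w = 631. δu = √(δs² + δw²) = √(3720 + 0.203) = 61.0, so δu/u = 0.0967.
Q is then a monomial in u, r:
δQ/Q = √((δu/u)² + (½·δr/r)²) = √(0.00935 + 0.00321) = 0.112

11.2%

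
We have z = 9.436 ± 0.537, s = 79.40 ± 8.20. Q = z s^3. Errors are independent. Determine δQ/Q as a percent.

31.5%

Each factor contributes (exponent × relative error)² to (δQ/Q)²:
  (1·δz/z)² = (1×0.0569)² = 0.00324;  (3·δs/s)² = (3×0.103)² = 0.0960
δQ/Q = √(0.0992) = 0.315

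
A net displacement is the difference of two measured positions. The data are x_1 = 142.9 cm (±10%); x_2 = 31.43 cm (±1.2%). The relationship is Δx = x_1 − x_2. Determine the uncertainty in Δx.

Absolute uncertainties add in quadrature for a linear combination:
  (δx_1)² = 204;  (δx_2)² = 0.142
δΔx = √(204) = 14.3 cm

14.3 cm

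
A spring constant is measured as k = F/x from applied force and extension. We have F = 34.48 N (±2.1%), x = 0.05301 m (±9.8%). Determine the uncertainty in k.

65.2 N/m

Relative error in a monomial: (δk/k)² = Σ (nᵢ · δxᵢ/xᵢ)².
  (1·δF/F)² = (1×0.0210)² = 0.000441;  (-1·δx/x)² = (-1×0.0980)² = 0.00960
δk/k = √(0.0100) = 0.100
k = 650.4 N/m, so δk = 0.100 × 650.4 = 65.2 N/m.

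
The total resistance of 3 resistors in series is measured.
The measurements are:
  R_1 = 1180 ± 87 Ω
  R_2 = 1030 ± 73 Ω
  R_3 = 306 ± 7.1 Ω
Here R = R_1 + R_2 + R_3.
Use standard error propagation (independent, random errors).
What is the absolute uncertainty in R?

Sums and differences: (δR)² = Σ (cᵢ δxᵢ)².
  (δR_1)² = 7570;  (δR_2)² = 5330;  (δR_3)² = 50.4
δR = √(12900) = 114 Ω

114 Ω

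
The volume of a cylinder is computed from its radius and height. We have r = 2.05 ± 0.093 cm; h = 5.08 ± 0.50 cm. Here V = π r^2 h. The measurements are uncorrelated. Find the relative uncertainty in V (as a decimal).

0.134

Products/powers → add relative errors in quadrature, weighted by exponent:
  (2·δr/r)² = (2×0.0454)² = 0.00823;  (1·δh/h)² = (1×0.0984)² = 0.00969
δV/V = √(0.0179) = 0.134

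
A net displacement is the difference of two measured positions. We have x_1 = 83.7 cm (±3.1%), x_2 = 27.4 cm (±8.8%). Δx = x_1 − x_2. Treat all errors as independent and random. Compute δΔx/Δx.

Δx is a linear combination, so absolute uncertainties add in quadrature:
  (δx_1)² = 6.73;  (δx_2)² = 5.81
δΔx = √(12.5) = 3.54 cm
Δx = 56.3 cm, so δΔx/Δx = 3.54/56.3 = 0.0629.

0.0629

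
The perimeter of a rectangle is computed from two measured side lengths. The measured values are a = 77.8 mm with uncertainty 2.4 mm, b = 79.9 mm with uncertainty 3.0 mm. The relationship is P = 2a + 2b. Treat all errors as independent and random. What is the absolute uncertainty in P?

7.68 mm

P is a linear combination, so absolute uncertainties add in quadrature:
  (2·δa)² = 23.0;  (2·δb)² = 36.0
δP = √(59.0) = 7.68 mm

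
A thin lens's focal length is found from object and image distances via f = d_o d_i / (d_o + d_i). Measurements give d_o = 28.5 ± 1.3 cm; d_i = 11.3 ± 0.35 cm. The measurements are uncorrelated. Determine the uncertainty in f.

∂f/∂d_o = (d_i/(d_o+d_i))² = 0.0806;  ∂f/∂d_i = (d_o/(d_o+d_i))² = 0.513
δf = √((∂f/∂d_o · δd_o)² + (∂f/∂d_i · δd_i)²) = √(0.0110 + 0.0322) = 0.208 cm

0.208 cm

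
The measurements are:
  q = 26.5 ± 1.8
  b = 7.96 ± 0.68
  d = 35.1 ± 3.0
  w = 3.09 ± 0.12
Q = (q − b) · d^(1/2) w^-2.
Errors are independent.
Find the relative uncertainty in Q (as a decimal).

0.136

Let u = q − b = 18.5. δu = √(δq² + δb²) = √(3.24 + 0.462) = 1.92, so δu/u = 0.104.
Q is then a monomial in u, d, w:
δQ/Q = √((δu/u)² + (½·δd/d)² + (-2·δw/w)²) = √(0.0108 + 0.00183 + 0.00603) = 0.136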